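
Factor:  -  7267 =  - 13^2 * 43^1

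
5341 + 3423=8764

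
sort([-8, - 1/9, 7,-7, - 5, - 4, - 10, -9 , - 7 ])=[-10, - 9,-8, -7, - 7, - 5 ,  -  4, - 1/9, 7 ]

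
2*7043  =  14086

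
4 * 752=3008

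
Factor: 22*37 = 2^1*11^1 *37^1=814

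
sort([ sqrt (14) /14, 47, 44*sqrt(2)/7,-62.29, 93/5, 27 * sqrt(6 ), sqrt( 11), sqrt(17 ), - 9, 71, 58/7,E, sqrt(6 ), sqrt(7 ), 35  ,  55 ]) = [ - 62.29, - 9, sqrt(14)/14,sqrt(6) , sqrt ( 7)  ,  E , sqrt(11 ), sqrt(17), 58/7,44*sqrt( 2 )/7,  93/5,35,47, 55,27*sqrt( 6),71 ] 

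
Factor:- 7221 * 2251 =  - 16254471 = - 3^1*29^1*83^1*2251^1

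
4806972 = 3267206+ 1539766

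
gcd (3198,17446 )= 26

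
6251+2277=8528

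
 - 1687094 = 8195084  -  9882178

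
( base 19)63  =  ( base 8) 165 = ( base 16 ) 75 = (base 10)117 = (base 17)6f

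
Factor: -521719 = -11^1*43^1 * 1103^1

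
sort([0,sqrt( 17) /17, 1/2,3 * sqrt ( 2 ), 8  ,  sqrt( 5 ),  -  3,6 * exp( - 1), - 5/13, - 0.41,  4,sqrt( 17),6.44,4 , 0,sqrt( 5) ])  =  [ - 3,-0.41, - 5/13, 0,0, sqrt(17) /17, 1/2 , 6*exp (- 1 ), sqrt( 5), sqrt( 5), 4,4,sqrt(17 ),  3* sqrt( 2 ) , 6.44,8] 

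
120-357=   -237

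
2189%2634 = 2189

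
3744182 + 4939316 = 8683498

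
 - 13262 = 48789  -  62051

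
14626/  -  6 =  - 2438 + 1/3 = - 2437.67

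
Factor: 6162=2^1 * 3^1*  13^1*79^1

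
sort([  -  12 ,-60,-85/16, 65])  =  [-60,-12, - 85/16 , 65]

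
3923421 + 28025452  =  31948873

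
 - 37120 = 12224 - 49344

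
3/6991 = 3/6991 = 0.00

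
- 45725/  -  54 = 45725/54 = 846.76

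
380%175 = 30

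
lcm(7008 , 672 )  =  49056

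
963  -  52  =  911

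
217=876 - 659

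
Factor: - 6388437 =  - 3^1*11^2*17599^1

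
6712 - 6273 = 439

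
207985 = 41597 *5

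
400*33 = 13200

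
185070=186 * 995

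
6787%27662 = 6787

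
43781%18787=6207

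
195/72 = 2 + 17/24 = 2.71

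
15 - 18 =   -  3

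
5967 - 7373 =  - 1406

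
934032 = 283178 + 650854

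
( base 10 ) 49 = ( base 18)2d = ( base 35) 1e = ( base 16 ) 31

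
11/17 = 11/17 = 0.65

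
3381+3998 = 7379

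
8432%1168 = 256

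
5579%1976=1627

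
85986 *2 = 171972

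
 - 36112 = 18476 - 54588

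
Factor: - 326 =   -  2^1 * 163^1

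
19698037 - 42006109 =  -22308072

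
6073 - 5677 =396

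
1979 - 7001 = -5022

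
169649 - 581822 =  - 412173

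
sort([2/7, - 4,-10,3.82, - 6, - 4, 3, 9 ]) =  [ - 10,-6, - 4,- 4,2/7, 3,3.82,9 ] 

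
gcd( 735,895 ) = 5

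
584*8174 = 4773616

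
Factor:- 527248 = - 2^4*31^1*1063^1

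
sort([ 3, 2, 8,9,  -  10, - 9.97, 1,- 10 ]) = [-10, - 10, - 9.97,1, 2  ,  3,8 , 9] 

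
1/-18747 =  - 1/18747 = -0.00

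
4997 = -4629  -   - 9626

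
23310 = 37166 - 13856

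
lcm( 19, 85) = 1615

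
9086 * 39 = 354354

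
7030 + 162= 7192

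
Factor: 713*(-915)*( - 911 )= 3^1*5^1 *23^1* 31^1*61^1 * 911^1 = 594331845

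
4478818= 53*84506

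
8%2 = 0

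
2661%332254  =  2661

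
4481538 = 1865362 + 2616176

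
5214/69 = 1738/23 = 75.57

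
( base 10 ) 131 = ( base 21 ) 65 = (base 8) 203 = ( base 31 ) 47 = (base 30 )4b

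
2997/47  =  63 + 36/47 = 63.77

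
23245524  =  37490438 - 14244914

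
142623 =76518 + 66105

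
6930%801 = 522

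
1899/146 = 1899/146= 13.01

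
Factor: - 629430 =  - 2^1*3^1*5^1*20981^1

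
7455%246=75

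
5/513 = 5/513 = 0.01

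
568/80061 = 568/80061= 0.01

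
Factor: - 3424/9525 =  - 2^5*3^( - 1)*5^( - 2 ) *107^1*127^( - 1) 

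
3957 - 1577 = 2380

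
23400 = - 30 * ( - 780)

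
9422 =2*4711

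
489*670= 327630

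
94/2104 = 47/1052 = 0.04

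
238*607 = 144466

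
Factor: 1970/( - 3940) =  - 1/2 = - 2^ ( - 1 ) 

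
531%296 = 235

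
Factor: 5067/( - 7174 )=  - 2^( - 1 ) * 3^2*17^( - 1)*211^(-1)*563^1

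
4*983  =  3932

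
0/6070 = 0 = 0.00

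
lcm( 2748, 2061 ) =8244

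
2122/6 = 1061/3  =  353.67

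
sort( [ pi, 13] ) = [ pi  ,  13]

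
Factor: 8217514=2^1*4108757^1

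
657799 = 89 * 7391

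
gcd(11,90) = 1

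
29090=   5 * 5818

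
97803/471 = 207 +102/157 = 207.65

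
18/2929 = 18/2929= 0.01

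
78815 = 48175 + 30640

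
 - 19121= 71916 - 91037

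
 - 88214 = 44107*(  -  2 )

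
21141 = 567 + 20574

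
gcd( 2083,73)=1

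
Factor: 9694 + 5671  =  15365=5^1*7^1 * 439^1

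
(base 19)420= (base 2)10111001010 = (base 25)297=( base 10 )1482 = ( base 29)1M3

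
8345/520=16 + 5/104 = 16.05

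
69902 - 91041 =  - 21139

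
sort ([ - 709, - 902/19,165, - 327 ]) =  [ - 709, - 327, - 902/19, 165 ]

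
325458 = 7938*41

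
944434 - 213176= 731258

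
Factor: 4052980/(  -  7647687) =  - 2^2*3^(-2 )*5^1* 37^1*5477^1*849743^(  -  1 ) 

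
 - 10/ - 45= 2/9 = 0.22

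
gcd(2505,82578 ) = 3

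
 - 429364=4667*( - 92 ) 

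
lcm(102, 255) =510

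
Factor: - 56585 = -5^1*11317^1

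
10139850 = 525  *19314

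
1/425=1/425 = 0.00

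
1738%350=338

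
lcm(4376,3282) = 13128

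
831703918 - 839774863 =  - 8070945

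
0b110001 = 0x31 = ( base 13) 3a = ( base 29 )1K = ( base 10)49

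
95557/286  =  334 + 3/26=334.12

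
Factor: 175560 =2^3*3^1 * 5^1*7^1*11^1 * 19^1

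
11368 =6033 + 5335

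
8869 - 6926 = 1943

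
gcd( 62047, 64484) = 1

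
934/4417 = 934/4417 = 0.21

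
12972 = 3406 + 9566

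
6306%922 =774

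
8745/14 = 624 + 9/14 = 624.64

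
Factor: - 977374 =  - 2^1*488687^1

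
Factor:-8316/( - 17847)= 308/661 =2^2*7^1 * 11^1*661^(- 1)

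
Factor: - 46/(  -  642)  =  3^( - 1 )*23^1*107^ (  -  1)=23/321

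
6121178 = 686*8923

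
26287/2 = 26287/2 = 13143.50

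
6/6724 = 3/3362 =0.00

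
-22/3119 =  - 22/3119 = - 0.01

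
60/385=12/77 = 0.16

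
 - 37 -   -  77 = 40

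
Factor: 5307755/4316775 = 3^ ( - 1)*5^( - 1 )*109^1 * 9739^1* 57557^ ( - 1) = 1061551/863355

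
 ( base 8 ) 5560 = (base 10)2928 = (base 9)4013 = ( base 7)11352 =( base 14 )10D2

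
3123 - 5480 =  - 2357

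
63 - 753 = - 690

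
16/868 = 4/217 = 0.02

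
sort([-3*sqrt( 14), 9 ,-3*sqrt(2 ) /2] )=[-3 * sqrt( 14), - 3*sqrt( 2)/2,9]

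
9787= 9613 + 174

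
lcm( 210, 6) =210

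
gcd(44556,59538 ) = 6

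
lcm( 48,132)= 528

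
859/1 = 859 = 859.00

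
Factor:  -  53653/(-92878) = 2^(-1)*46439^( - 1 )*53653^1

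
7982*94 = 750308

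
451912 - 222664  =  229248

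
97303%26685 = 17248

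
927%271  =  114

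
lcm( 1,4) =4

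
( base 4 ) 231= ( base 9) 50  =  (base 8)55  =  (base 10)45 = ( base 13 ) 36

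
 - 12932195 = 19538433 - 32470628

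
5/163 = 5/163 = 0.03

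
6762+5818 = 12580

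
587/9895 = 587/9895 = 0.06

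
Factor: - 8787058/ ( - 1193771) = 2^1*  7^1*23^1*29^1*941^1 * 1193771^( - 1) 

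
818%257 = 47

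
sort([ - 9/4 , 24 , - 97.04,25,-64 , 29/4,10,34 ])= [ - 97.04,  -  64, - 9/4, 29/4, 10, 24,25 , 34]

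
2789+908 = 3697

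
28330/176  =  160 + 85/88 = 160.97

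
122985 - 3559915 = -3436930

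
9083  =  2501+6582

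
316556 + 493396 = 809952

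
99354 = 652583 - 553229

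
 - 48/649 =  - 1 + 601/649 = - 0.07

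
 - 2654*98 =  - 260092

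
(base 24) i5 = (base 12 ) 305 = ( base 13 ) 278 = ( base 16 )1B5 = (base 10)437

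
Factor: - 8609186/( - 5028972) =2^( - 1)*3^( - 1)*13^( - 1 )*487^1*8839^1*32237^ ( - 1 )= 4304593/2514486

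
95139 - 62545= 32594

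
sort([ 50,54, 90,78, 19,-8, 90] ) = [ - 8,19,50,54,78, 90,  90] 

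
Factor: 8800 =2^5*5^2*11^1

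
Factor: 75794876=2^2*19^1*31^1*53^1*607^1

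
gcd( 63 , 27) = 9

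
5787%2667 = 453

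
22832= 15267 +7565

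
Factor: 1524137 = 1524137^1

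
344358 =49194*7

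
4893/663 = 7 + 84/221 = 7.38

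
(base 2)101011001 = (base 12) 249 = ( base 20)H5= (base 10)345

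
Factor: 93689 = 19^1* 4931^1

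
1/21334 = 1/21334 = 0.00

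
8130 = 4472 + 3658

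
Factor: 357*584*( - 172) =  - 35859936 = - 2^5 * 3^1* 7^1 * 17^1*43^1*73^1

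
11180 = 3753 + 7427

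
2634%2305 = 329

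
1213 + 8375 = 9588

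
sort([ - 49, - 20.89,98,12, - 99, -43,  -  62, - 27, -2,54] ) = [ - 99, -62, - 49,  -  43,-27, - 20.89, - 2, 12, 54 , 98]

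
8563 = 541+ 8022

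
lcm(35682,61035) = 2319330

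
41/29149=41/29149 = 0.00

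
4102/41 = 100 + 2/41 =100.05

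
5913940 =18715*316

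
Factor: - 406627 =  - 13^1 * 31^1*1009^1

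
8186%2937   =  2312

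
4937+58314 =63251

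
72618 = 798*91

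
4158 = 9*462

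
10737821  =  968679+9769142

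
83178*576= 47910528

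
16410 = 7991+8419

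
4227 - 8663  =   - 4436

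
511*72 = 36792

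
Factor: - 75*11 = -3^1*5^2*11^1 = - 825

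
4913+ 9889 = 14802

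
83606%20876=102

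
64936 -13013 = 51923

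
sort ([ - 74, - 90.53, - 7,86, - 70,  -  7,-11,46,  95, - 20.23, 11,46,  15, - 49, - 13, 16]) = [-90.53, - 74, - 70,- 49, - 20.23, - 13, - 11,  -  7, - 7,11, 15, 16, 46, 46, 86, 95 ] 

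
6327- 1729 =4598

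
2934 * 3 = 8802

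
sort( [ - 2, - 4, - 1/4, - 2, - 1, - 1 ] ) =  [ - 4,- 2, - 2, - 1 , - 1, - 1/4] 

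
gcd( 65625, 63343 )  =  7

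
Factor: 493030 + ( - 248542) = 2^3*3^1*61^1* 167^1 =244488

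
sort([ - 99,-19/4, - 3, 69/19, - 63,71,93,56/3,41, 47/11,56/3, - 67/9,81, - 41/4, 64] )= [ - 99, - 63,- 41/4, - 67/9,-19/4, -3, 69/19,47/11,56/3,  56/3,41,64,  71,81,93]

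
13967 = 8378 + 5589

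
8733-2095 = 6638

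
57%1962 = 57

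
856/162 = 5+ 23/81 = 5.28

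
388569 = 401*969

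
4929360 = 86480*57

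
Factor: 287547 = 3^1*13^1 * 73^1*101^1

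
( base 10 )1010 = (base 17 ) 387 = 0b1111110010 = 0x3f2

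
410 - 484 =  - 74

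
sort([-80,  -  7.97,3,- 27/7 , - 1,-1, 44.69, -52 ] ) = [ - 80, - 52, - 7.97, - 27/7, - 1, - 1,3 , 44.69 ]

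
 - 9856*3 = -29568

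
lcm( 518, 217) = 16058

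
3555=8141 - 4586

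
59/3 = 19 + 2/3 = 19.67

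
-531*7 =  - 3717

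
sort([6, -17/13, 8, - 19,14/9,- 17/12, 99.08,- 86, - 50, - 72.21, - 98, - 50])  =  [ - 98, - 86,- 72.21, - 50, - 50, - 19,-17/12, - 17/13,14/9, 6, 8 , 99.08]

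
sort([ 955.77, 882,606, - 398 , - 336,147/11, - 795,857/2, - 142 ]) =[-795 , - 398 , - 336,-142,147/11, 857/2, 606 , 882,955.77] 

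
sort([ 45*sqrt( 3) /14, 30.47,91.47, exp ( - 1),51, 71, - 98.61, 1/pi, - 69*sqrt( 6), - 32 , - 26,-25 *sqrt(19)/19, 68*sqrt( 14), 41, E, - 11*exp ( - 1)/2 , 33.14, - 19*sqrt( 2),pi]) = [-69*sqrt(6),-98.61,-32, - 19*sqrt(2),-26,  -  25*sqrt( 19 )/19, - 11*exp( - 1)/2 , 1/pi , exp( - 1),E , pi, 45*sqrt( 3)/14 , 30.47,33.14,41, 51,71,91.47, 68*sqrt( 14)]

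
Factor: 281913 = 3^1 * 93971^1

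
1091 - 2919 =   -  1828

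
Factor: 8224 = 2^5*257^1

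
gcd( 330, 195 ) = 15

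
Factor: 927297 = 3^2*7^1  *  41^1*359^1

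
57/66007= 57/66007  =  0.00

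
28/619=28/619 = 0.05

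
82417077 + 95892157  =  178309234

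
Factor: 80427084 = 2^2*3^1*6702257^1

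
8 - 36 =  - 28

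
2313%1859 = 454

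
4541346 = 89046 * 51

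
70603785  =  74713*945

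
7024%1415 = 1364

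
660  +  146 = 806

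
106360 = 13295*8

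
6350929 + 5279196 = 11630125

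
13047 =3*4349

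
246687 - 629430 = - 382743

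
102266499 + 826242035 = 928508534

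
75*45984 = 3448800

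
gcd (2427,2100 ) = 3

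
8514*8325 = 70879050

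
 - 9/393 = -3/131= - 0.02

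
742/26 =371/13 = 28.54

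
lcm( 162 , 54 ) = 162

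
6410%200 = 10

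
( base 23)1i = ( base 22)1J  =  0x29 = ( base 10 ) 41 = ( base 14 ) 2D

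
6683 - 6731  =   - 48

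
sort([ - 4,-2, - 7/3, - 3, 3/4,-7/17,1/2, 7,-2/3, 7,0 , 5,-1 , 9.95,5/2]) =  [ - 4,- 3,  -  7/3, - 2,-1,- 2/3,-7/17,0 , 1/2,3/4,5/2,5,  7, 7,9.95 ] 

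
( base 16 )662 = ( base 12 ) B42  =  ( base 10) 1634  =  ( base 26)2AM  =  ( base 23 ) 321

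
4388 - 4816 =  - 428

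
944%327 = 290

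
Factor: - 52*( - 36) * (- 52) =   -  97344 = -2^6*3^2* 13^2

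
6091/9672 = 6091/9672=   0.63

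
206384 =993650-787266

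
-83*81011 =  - 6723913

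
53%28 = 25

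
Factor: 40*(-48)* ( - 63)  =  120960=   2^7*3^3*5^1* 7^1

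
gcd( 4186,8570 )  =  2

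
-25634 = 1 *(-25634)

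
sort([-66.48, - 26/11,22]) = [ - 66.48, - 26/11,22]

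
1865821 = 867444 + 998377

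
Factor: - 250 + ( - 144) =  - 394 = -  2^1 * 197^1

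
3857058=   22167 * 174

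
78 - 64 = 14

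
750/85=150/17 = 8.82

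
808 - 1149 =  - 341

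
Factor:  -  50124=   -  2^2 * 3^1 * 4177^1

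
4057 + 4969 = 9026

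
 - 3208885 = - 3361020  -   - 152135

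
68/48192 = 17/12048=0.00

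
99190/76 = 49595/38 = 1305.13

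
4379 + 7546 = 11925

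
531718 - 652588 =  - 120870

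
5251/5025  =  1+226/5025= 1.04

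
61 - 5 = 56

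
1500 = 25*60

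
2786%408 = 338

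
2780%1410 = 1370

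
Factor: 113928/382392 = 3^( - 1) * 101^1*113^( - 1 ) = 101/339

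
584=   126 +458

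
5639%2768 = 103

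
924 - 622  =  302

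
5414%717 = 395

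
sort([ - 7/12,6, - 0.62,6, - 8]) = [-8,-0.62, - 7/12,6,6 ] 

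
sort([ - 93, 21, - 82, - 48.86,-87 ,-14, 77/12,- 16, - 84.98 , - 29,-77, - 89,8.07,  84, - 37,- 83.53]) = [-93, - 89, - 87, - 84.98,  -  83.53, - 82,-77, - 48.86,-37, - 29, - 16, - 14, 77/12, 8.07, 21,84]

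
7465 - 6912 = 553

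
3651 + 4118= 7769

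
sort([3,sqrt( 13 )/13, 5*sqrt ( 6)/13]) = [sqrt( 13)/13,  5*sqrt ( 6 ) /13 , 3 ]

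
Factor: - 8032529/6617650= -2^( - 1) * 5^(-2)*13^( - 1 )*43^1*367^1*509^1*10181^( - 1)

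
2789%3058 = 2789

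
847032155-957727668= - 110695513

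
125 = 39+86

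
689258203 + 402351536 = 1091609739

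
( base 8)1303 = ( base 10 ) 707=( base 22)1A3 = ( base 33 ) le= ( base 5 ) 10312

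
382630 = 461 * 830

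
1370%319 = 94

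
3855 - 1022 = 2833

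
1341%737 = 604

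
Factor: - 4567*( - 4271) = 4271^1*4567^1  =  19505657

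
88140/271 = 325 + 65/271 = 325.24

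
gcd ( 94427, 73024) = 1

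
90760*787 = 71428120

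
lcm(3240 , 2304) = 103680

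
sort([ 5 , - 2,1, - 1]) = [ - 2, - 1, 1,5 ]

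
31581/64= 31581/64 = 493.45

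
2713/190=2713/190  =  14.28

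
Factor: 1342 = 2^1*11^1*61^1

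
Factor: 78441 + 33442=111883 = 53^1*2111^1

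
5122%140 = 82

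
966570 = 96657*10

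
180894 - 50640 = 130254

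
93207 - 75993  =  17214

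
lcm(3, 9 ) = 9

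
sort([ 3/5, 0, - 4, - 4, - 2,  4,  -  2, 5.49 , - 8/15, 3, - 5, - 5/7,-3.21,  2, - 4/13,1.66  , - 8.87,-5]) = [- 8.87,-5,-5,  -  4,  -  4,  -  3.21, - 2,-2, - 5/7,-8/15,-4/13, 0,3/5, 1.66, 2, 3 , 4,5.49]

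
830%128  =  62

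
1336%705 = 631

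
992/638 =1 + 177/319 =1.55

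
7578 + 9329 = 16907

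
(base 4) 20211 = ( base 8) 1045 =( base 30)i9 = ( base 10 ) 549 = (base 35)fo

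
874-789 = 85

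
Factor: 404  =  2^2*101^1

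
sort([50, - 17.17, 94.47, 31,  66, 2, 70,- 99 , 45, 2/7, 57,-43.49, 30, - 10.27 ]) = [-99,-43.49, - 17.17, - 10.27, 2/7, 2, 30, 31,45,50, 57, 66, 70, 94.47]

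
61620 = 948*65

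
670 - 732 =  - 62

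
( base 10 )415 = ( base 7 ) 1132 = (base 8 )637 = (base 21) JG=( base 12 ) 2A7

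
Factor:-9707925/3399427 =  - 3^1*5^2 * 129439^1*3399427^( - 1)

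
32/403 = 32/403 = 0.08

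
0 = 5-5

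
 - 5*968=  - 4840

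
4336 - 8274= - 3938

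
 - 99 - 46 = - 145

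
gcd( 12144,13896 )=24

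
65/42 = 1 + 23/42= 1.55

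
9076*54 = 490104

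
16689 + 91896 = 108585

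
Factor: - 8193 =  - 3^1*2731^1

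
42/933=14/311 = 0.05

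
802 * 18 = 14436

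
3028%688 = 276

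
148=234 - 86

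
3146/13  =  242 = 242.00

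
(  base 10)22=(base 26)M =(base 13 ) 19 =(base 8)26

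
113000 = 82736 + 30264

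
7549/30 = 7549/30 = 251.63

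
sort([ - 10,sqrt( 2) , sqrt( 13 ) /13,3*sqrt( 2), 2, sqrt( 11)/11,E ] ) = [-10,sqrt( 13 )/13,sqrt( 11 ) /11,sqrt(2),2, E,3*sqrt( 2) ] 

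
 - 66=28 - 94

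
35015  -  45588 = - 10573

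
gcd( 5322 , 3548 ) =1774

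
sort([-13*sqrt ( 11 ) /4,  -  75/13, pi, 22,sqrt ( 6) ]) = [ - 13*sqrt(11 ) /4, - 75/13,sqrt( 6 ),pi, 22]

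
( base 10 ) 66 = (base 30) 26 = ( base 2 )1000010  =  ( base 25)2G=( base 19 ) 39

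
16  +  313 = 329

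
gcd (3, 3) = 3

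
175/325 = 7/13 = 0.54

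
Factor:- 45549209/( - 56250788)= 2^( - 2 )*11^( - 1)*67^( - 1) * 163^1  *  19081^ ( - 1)*279443^1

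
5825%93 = 59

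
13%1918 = 13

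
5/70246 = 5/70246=0.00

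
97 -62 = 35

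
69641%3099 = 1463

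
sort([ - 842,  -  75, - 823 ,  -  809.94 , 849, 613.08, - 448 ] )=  [ - 842, - 823,-809.94,-448, - 75,613.08,849 ] 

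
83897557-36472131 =47425426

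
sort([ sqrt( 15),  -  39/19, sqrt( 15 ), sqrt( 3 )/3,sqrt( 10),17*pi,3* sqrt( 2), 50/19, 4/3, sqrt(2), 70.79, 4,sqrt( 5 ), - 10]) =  [ - 10,-39/19, sqrt (3) /3, 4/3, sqrt( 2),sqrt ( 5),  50/19,sqrt( 10 ) , sqrt( 15),sqrt(15),4, 3* sqrt( 2)  ,  17*pi, 70.79] 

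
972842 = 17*57226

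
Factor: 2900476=2^2*725119^1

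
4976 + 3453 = 8429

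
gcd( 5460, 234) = 78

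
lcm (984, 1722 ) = 6888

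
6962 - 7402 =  - 440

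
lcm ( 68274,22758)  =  68274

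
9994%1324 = 726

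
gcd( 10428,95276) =4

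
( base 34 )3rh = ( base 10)4403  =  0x1133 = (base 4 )1010303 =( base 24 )7fb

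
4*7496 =29984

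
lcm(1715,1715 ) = 1715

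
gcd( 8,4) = 4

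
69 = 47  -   - 22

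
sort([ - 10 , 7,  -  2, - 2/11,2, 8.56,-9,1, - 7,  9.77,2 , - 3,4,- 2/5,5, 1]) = [ - 10, - 9, - 7, - 3, - 2,- 2/5,- 2/11, 1, 1, 2,2,  4, 5, 7,8.56, 9.77 ]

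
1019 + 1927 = 2946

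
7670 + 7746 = 15416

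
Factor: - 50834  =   - 2^1*7^1*3631^1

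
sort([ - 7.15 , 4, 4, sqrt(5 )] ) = [ - 7.15,sqrt(5), 4, 4 ] 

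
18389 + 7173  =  25562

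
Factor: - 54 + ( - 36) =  - 90 = - 2^1*3^2  *  5^1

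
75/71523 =25/23841 = 0.00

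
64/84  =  16/21= 0.76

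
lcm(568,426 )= 1704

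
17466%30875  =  17466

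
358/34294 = 179/17147=0.01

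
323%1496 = 323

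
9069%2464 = 1677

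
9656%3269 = 3118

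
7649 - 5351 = 2298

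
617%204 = 5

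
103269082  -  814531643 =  - 711262561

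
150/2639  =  150/2639  =  0.06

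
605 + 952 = 1557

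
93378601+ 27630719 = 121009320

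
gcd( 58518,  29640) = 6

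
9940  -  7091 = 2849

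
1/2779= 1/2779 =0.00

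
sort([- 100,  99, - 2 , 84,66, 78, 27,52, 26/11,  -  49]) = [-100, - 49 , - 2, 26/11,27, 52, 66, 78, 84,  99 ]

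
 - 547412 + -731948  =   - 1279360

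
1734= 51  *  34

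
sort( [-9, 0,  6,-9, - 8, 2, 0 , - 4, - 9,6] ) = [-9 , - 9 , - 9,  -  8, - 4, 0, 0, 2, 6,6]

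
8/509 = 8/509 = 0.02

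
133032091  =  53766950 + 79265141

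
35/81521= 35/81521 = 0.00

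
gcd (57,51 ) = 3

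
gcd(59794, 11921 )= 7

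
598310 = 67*8930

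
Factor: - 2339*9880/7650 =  - 2310932/765 = - 2^2*3^ (-2)*5^( - 1) *13^1*17^( - 1)  *19^1*2339^1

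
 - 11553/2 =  - 5777+1/2 = - 5776.50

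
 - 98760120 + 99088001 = 327881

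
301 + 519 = 820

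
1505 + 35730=37235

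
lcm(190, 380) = 380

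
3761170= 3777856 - 16686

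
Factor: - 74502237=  - 3^1 * 1051^1*23629^1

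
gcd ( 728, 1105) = 13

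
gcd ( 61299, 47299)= 7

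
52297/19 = 52297/19  =  2752.47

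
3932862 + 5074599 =9007461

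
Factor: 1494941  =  7^2 * 30509^1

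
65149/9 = 65149/9  =  7238.78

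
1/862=1/862 = 0.00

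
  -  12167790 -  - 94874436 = 82706646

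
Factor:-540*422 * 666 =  - 2^4*3^5*5^1*37^1 *211^1 = - 151768080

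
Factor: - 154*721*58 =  - 2^2* 7^2 * 11^1*29^1*103^1 = - 6439972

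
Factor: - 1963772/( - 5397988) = 490943/1349497=17^1*71^( - 1)*83^( - 1 )*229^( - 1 )*28879^1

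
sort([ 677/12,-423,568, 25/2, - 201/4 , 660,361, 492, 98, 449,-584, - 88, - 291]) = [-584  ,-423, - 291,  -  88,-201/4,25/2, 677/12, 98, 361,449,492, 568, 660]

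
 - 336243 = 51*( - 6593) 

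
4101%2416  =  1685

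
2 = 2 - 0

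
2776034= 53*52378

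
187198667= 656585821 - 469387154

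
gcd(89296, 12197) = 1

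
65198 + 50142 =115340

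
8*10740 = 85920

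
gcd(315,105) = 105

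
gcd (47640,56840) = 40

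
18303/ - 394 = -47  +  215/394 = -46.45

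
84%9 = 3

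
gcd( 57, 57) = 57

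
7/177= 7/177 =0.04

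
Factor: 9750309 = 3^1*67^1*179^1 * 271^1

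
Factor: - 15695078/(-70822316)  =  2^( - 1) * 7^1*179^1*  6263^1*17705579^(-1)  =  7847539/35411158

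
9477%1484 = 573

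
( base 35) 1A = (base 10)45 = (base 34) 1B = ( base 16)2D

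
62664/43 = 1457+13/43 = 1457.30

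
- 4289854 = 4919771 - 9209625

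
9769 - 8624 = 1145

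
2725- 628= 2097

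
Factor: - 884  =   - 2^2*13^1 * 17^1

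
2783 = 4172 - 1389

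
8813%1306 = 977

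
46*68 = 3128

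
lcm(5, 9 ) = 45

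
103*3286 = 338458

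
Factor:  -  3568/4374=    - 1784/2187 = - 2^3*3^( - 7) *223^1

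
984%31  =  23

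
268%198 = 70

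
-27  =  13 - 40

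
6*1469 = 8814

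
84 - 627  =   - 543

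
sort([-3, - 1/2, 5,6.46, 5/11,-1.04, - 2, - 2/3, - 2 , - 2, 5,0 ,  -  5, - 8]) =[ - 8,- 5,  -  3, - 2,-2, - 2, - 1.04,-2/3,-1/2,0,5/11,5, 5, 6.46 ] 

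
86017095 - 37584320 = 48432775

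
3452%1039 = 335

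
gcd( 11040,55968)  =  96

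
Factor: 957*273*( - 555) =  - 3^3*5^1*7^1*11^1*13^1*29^1*37^1 =- 144999855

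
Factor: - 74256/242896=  - 273/893 = - 3^1*7^1 * 13^1*19^( - 1)*47^(-1 ) 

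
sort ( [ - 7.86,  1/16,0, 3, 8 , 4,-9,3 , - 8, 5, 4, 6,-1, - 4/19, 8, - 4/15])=[ - 9, - 8, - 7.86,-1 ,-4/15,-4/19, 0 , 1/16,3, 3,4,4,5,  6,8 , 8] 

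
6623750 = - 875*( - 7570)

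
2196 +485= 2681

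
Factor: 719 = 719^1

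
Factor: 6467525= 5^2*61^1 * 4241^1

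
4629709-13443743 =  - 8814034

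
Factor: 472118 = 2^1*59^1 * 4001^1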